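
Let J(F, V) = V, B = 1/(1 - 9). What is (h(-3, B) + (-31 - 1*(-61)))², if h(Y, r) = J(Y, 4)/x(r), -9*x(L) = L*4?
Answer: 10404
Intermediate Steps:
B = -⅛ (B = 1/(-8) = -⅛ ≈ -0.12500)
x(L) = -4*L/9 (x(L) = -L*4/9 = -4*L/9)
h(Y, r) = -9/r (h(Y, r) = 4/((-4*r/9)) = 4*(-9/(4*r)) = -9/r)
(h(-3, B) + (-31 - 1*(-61)))² = (-9/(-⅛) + (-31 - 1*(-61)))² = (-9*(-8) + (-31 + 61))² = (72 + 30)² = 102² = 10404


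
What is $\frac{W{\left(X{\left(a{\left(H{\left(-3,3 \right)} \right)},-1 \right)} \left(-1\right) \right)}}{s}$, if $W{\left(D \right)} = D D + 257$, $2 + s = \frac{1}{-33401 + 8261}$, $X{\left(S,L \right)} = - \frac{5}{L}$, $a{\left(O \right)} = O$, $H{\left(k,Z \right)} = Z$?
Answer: $- \frac{7089480}{50281} \approx -141.0$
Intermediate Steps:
$s = - \frac{50281}{25140}$ ($s = -2 + \frac{1}{-33401 + 8261} = -2 + \frac{1}{-25140} = -2 - \frac{1}{25140} = - \frac{50281}{25140} \approx -2.0$)
$W{\left(D \right)} = 257 + D^{2}$ ($W{\left(D \right)} = D^{2} + 257 = 257 + D^{2}$)
$\frac{W{\left(X{\left(a{\left(H{\left(-3,3 \right)} \right)},-1 \right)} \left(-1\right) \right)}}{s} = \frac{257 + \left(- \frac{5}{-1} \left(-1\right)\right)^{2}}{- \frac{50281}{25140}} = \left(257 + \left(\left(-5\right) \left(-1\right) \left(-1\right)\right)^{2}\right) \left(- \frac{25140}{50281}\right) = \left(257 + \left(5 \left(-1\right)\right)^{2}\right) \left(- \frac{25140}{50281}\right) = \left(257 + \left(-5\right)^{2}\right) \left(- \frac{25140}{50281}\right) = \left(257 + 25\right) \left(- \frac{25140}{50281}\right) = 282 \left(- \frac{25140}{50281}\right) = - \frac{7089480}{50281}$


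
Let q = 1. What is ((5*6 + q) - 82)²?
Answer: 2601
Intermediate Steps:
((5*6 + q) - 82)² = ((5*6 + 1) - 82)² = ((30 + 1) - 82)² = (31 - 82)² = (-51)² = 2601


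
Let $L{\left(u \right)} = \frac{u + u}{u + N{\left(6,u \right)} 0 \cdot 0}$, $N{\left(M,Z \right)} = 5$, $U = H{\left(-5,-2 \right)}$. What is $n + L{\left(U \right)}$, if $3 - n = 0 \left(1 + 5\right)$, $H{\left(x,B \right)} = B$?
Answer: $5$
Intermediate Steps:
$U = -2$
$n = 3$ ($n = 3 - 0 \left(1 + 5\right) = 3 - 0 \cdot 6 = 3 - 0 = 3 + 0 = 3$)
$L{\left(u \right)} = 2$ ($L{\left(u \right)} = \frac{u + u}{u + 5 \cdot 0 \cdot 0} = \frac{2 u}{u + 0 \cdot 0} = \frac{2 u}{u + 0} = \frac{2 u}{u} = 2$)
$n + L{\left(U \right)} = 3 + 2 = 5$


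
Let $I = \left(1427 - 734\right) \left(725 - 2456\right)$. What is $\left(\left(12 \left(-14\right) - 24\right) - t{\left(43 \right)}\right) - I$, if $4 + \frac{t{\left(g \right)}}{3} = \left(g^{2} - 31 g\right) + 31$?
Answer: $1197762$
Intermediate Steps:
$I = -1199583$ ($I = 693 \left(-1731\right) = -1199583$)
$t{\left(g \right)} = 81 - 93 g + 3 g^{2}$ ($t{\left(g \right)} = -12 + 3 \left(\left(g^{2} - 31 g\right) + 31\right) = -12 + 3 \left(31 + g^{2} - 31 g\right) = -12 + \left(93 - 93 g + 3 g^{2}\right) = 81 - 93 g + 3 g^{2}$)
$\left(\left(12 \left(-14\right) - 24\right) - t{\left(43 \right)}\right) - I = \left(\left(12 \left(-14\right) - 24\right) - \left(81 - 3999 + 3 \cdot 43^{2}\right)\right) - -1199583 = \left(\left(-168 - 24\right) - \left(81 - 3999 + 3 \cdot 1849\right)\right) + 1199583 = \left(-192 - \left(81 - 3999 + 5547\right)\right) + 1199583 = \left(-192 - 1629\right) + 1199583 = -1821 + 1199583 = 1197762$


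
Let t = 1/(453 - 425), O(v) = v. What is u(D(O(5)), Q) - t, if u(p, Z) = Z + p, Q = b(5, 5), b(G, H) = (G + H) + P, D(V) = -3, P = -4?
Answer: 83/28 ≈ 2.9643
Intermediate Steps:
b(G, H) = -4 + G + H (b(G, H) = (G + H) - 4 = -4 + G + H)
Q = 6 (Q = -4 + 5 + 5 = 6)
t = 1/28 ≈ 0.035714
u(D(O(5)), Q) - t = (6 - 3) - 1*1/28 = 3 - 1/28 = 83/28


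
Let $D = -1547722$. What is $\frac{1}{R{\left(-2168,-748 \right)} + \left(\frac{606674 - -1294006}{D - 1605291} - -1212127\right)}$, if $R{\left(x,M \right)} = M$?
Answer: $\frac{3153013}{3819491834247} \approx 8.2551 \cdot 10^{-7}$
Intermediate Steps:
$\frac{1}{R{\left(-2168,-748 \right)} + \left(\frac{606674 - -1294006}{D - 1605291} - -1212127\right)} = \frac{1}{-748 + \left(\frac{606674 - -1294006}{-1547722 - 1605291} - -1212127\right)} = \frac{1}{-748 + \left(\frac{606674 + 1294006}{-3153013} + 1212127\right)} = \frac{1}{-748 + \left(1900680 \left(- \frac{1}{3153013}\right) + 1212127\right)} = \frac{1}{-748 + \left(- \frac{1900680}{3153013} + 1212127\right)} = \frac{1}{-748 + \frac{3821850287971}{3153013}} = \frac{1}{\frac{3819491834247}{3153013}} = \frac{3153013}{3819491834247}$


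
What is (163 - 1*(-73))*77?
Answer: 18172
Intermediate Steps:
(163 - 1*(-73))*77 = (163 + 73)*77 = 236*77 = 18172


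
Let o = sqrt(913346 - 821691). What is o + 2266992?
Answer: 2266992 + sqrt(91655) ≈ 2.2673e+6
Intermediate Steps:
o = sqrt(91655) ≈ 302.75
o + 2266992 = sqrt(91655) + 2266992 = 2266992 + sqrt(91655)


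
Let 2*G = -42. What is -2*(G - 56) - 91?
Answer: 63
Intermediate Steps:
G = -21 (G = (½)*(-42) = -21)
-2*(G - 56) - 91 = -2*(-21 - 56) - 91 = -2*(-77) - 91 = 154 - 91 = 63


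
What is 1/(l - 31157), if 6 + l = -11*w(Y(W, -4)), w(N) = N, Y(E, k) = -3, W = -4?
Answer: -1/31130 ≈ -3.2123e-5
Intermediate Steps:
l = 27 (l = -6 - 11*(-3) = -6 + 33 = 27)
1/(l - 31157) = 1/(27 - 31157) = 1/(-31130) = -1/31130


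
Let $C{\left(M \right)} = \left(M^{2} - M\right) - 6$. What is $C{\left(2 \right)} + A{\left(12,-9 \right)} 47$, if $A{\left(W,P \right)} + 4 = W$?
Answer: $372$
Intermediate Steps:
$C{\left(M \right)} = -6 + M^{2} - M$
$A{\left(W,P \right)} = -4 + W$
$C{\left(2 \right)} + A{\left(12,-9 \right)} 47 = \left(-6 + 2^{2} - 2\right) + \left(-4 + 12\right) 47 = \left(-6 + 4 - 2\right) + 8 \cdot 47 = -4 + 376 = 372$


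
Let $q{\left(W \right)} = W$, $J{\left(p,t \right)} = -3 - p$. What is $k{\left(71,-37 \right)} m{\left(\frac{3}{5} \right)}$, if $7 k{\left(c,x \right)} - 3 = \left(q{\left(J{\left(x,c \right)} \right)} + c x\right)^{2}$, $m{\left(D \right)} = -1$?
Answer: $- \frac{6723652}{7} \approx -9.6052 \cdot 10^{5}$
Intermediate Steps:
$k{\left(c,x \right)} = \frac{3}{7} + \frac{\left(-3 - x + c x\right)^{2}}{7}$ ($k{\left(c,x \right)} = \frac{3}{7} + \frac{\left(\left(-3 - x\right) + c x\right)^{2}}{7} = \frac{3}{7} + \frac{\left(-3 - x + c x\right)^{2}}{7}$)
$k{\left(71,-37 \right)} m{\left(\frac{3}{5} \right)} = \left(\frac{3}{7} + \frac{\left(3 - 37 - 71 \left(-37\right)\right)^{2}}{7}\right) \left(-1\right) = \left(\frac{3}{7} + \frac{\left(3 - 37 + 2627\right)^{2}}{7}\right) \left(-1\right) = \left(\frac{3}{7} + \frac{2593^{2}}{7}\right) \left(-1\right) = \left(\frac{3}{7} + \frac{1}{7} \cdot 6723649\right) \left(-1\right) = \left(\frac{3}{7} + \frac{6723649}{7}\right) \left(-1\right) = \frac{6723652}{7} \left(-1\right) = - \frac{6723652}{7}$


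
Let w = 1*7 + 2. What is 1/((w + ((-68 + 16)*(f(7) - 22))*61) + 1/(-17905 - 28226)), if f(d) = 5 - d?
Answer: 46131/3512275946 ≈ 1.3134e-5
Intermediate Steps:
w = 9 (w = 7 + 2 = 9)
1/((w + ((-68 + 16)*(f(7) - 22))*61) + 1/(-17905 - 28226)) = 1/((9 + ((-68 + 16)*((5 - 1*7) - 22))*61) + 1/(-17905 - 28226)) = 1/((9 - 52*((5 - 7) - 22)*61) + 1/(-46131)) = 1/((9 - 52*(-2 - 22)*61) - 1/46131) = 1/((9 - 52*(-24)*61) - 1/46131) = 1/((9 + 1248*61) - 1/46131) = 1/((9 + 76128) - 1/46131) = 1/(76137 - 1/46131) = 1/(3512275946/46131) = 46131/3512275946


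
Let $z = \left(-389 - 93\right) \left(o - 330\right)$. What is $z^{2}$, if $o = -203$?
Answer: $66000692836$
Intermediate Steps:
$z = 256906$ ($z = \left(-389 - 93\right) \left(-203 - 330\right) = \left(-482\right) \left(-533\right) = 256906$)
$z^{2} = 256906^{2} = 66000692836$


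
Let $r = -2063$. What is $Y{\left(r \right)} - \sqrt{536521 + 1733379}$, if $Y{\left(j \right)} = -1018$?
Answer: $-1018 - 10 \sqrt{22699} \approx -2524.6$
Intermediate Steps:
$Y{\left(r \right)} - \sqrt{536521 + 1733379} = -1018 - \sqrt{536521 + 1733379} = -1018 - \sqrt{2269900} = -1018 - 10 \sqrt{22699}$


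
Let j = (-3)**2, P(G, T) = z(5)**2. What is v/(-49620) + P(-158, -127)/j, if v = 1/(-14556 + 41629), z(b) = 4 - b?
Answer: 447787417/4030086780 ≈ 0.11111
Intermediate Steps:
P(G, T) = 1 (P(G, T) = (4 - 1*5)**2 = (4 - 5)**2 = (-1)**2 = 1)
v = 1/27073 ≈ 3.6937e-5
j = 9
v/(-49620) + P(-158, -127)/j = (1/27073)/(-49620) + 1/9 = (1/27073)*(-1/49620) + 1*(1/9) = -1/1343362260 + 1/9 = 447787417/4030086780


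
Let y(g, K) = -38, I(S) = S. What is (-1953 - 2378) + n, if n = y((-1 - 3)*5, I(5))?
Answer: -4369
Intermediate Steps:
n = -38
(-1953 - 2378) + n = (-1953 - 2378) - 38 = -4331 - 38 = -4369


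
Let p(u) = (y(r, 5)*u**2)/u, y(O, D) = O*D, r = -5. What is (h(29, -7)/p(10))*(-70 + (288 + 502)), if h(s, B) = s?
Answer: -2088/25 ≈ -83.520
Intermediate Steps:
y(O, D) = D*O
p(u) = -25*u (p(u) = ((5*(-5))*u**2)/u = (-25*u**2)/u = -25*u)
(h(29, -7)/p(10))*(-70 + (288 + 502)) = (29/((-25*10)))*(-70 + (288 + 502)) = (29/(-250))*(-70 + 790) = (29*(-1/250))*720 = -29/250*720 = -2088/25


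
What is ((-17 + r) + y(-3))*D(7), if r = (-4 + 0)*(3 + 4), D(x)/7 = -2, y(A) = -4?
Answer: 686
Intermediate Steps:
D(x) = -14 (D(x) = 7*(-2) = -14)
r = -28 (r = -4*7 = -28)
((-17 + r) + y(-3))*D(7) = ((-17 - 28) - 4)*(-14) = (-45 - 4)*(-14) = -49*(-14) = 686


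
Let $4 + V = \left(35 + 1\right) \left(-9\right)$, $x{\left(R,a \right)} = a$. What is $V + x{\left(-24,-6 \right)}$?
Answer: $-334$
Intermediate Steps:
$V = -328$ ($V = -4 + \left(35 + 1\right) \left(-9\right) = -4 + 36 \left(-9\right) = -4 - 324 = -328$)
$V + x{\left(-24,-6 \right)} = -328 - 6 = -334$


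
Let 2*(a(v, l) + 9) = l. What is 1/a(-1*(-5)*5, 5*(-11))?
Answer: -2/73 ≈ -0.027397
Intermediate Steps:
a(v, l) = -9 + l/2
1/a(-1*(-5)*5, 5*(-11)) = 1/(-9 + (5*(-11))/2) = 1/(-9 + (½)*(-55)) = 1/(-9 - 55/2) = 1/(-73/2) = -2/73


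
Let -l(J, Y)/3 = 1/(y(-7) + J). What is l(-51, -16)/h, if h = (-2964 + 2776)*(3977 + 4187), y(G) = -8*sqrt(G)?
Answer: -153/4679702768 + 3*I*sqrt(7)/584962846 ≈ -3.2694e-8 + 1.3569e-8*I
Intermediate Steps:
l(J, Y) = -3/(J - 8*I*sqrt(7)) (l(J, Y) = -3/(-8*I*sqrt(7) + J) = -3/(J - 8*I*sqrt(7)))
h = -1534832 (h = -188*8164 = -1534832)
l(-51, -16)/h = -3/(-51 - 8*I*sqrt(7))/(-1534832) = -3/(-51 - 8*I*sqrt(7))*(-1/1534832) = 3/(1534832*(-51 - 8*I*sqrt(7)))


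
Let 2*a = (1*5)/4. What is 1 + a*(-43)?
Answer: -207/8 ≈ -25.875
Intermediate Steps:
a = 5/8 (a = ((1*5)/4)/2 = (5*(¼))/2 = (½)*(5/4) = 5/8 ≈ 0.62500)
1 + a*(-43) = 1 + (5/8)*(-43) = 1 - 215/8 = -207/8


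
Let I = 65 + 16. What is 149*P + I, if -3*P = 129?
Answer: -6326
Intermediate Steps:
I = 81
P = -43 (P = -⅓*129 = -43)
149*P + I = 149*(-43) + 81 = -6407 + 81 = -6326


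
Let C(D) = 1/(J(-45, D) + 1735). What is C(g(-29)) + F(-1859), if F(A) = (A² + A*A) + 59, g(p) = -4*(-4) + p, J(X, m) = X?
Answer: 11680977491/1690 ≈ 6.9118e+6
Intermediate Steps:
g(p) = 16 + p
C(D) = 1/1690 (C(D) = 1/(-45 + 1735) = 1/1690)
F(A) = 59 + 2*A² (F(A) = (A² + A²) + 59 = 2*A² + 59 = 59 + 2*A²)
C(g(-29)) + F(-1859) = 1/1690 + (59 + 2*(-1859)²) = 1/1690 + (59 + 2*3455881) = 1/1690 + (59 + 6911762) = 1/1690 + 6911821 = 11680977491/1690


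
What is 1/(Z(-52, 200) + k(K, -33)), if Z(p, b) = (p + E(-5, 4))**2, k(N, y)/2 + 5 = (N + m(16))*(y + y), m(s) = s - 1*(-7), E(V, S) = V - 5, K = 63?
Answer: -1/7518 ≈ -0.00013301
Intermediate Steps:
E(V, S) = -5 + V
m(s) = 7 + s (m(s) = s + 7 = 7 + s)
k(N, y) = -10 + 4*y*(23 + N) (k(N, y) = -10 + 2*((N + (7 + 16))*(y + y)) = -10 + 2*((N + 23)*(2*y)) = -10 + 2*((23 + N)*(2*y)) = -10 + 2*(2*y*(23 + N)) = -10 + 4*y*(23 + N))
Z(p, b) = (-10 + p)**2 (Z(p, b) = (p + (-5 - 5))**2 = (p - 10)**2 = (-10 + p)**2)
1/(Z(-52, 200) + k(K, -33)) = 1/((-10 - 52)**2 + (-10 + 92*(-33) + 4*63*(-33))) = 1/((-62)**2 + (-10 - 3036 - 8316)) = 1/(3844 - 11362) = 1/(-7518) = -1/7518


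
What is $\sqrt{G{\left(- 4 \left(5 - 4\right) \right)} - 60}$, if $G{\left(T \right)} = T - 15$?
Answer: $i \sqrt{79} \approx 8.8882 i$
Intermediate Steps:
$G{\left(T \right)} = -15 + T$
$\sqrt{G{\left(- 4 \left(5 - 4\right) \right)} - 60} = \sqrt{\left(-15 - 4 \left(5 - 4\right)\right) - 60} = \sqrt{\left(-15 - 4\right) - 60} = \sqrt{-19 - 60} = \sqrt{-79} = i \sqrt{79}$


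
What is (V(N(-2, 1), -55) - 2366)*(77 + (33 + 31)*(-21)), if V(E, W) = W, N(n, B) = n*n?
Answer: 3067407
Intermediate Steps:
N(n, B) = n²
(V(N(-2, 1), -55) - 2366)*(77 + (33 + 31)*(-21)) = (-55 - 2366)*(77 + (33 + 31)*(-21)) = -2421*(77 + 64*(-21)) = -2421*(77 - 1344) = -2421*(-1267) = 3067407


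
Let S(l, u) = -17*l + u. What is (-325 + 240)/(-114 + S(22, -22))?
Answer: ⅙ ≈ 0.16667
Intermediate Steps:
S(l, u) = u - 17*l
(-325 + 240)/(-114 + S(22, -22)) = (-325 + 240)/(-114 + (-22 - 17*22)) = -85/(-114 + (-22 - 374)) = -85/(-114 - 396) = -85/(-510) = -85*(-1/510) = ⅙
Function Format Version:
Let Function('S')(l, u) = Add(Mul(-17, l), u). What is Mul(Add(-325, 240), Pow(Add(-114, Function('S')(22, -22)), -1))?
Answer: Rational(1, 6) ≈ 0.16667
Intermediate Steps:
Function('S')(l, u) = Add(u, Mul(-17, l))
Mul(Add(-325, 240), Pow(Add(-114, Function('S')(22, -22)), -1)) = Mul(Add(-325, 240), Pow(Add(-114, Add(-22, Mul(-17, 22))), -1)) = Mul(-85, Pow(Add(-114, Add(-22, -374)), -1)) = Mul(-85, Pow(Add(-114, -396), -1)) = Mul(-85, Pow(-510, -1)) = Mul(-85, Rational(-1, 510)) = Rational(1, 6)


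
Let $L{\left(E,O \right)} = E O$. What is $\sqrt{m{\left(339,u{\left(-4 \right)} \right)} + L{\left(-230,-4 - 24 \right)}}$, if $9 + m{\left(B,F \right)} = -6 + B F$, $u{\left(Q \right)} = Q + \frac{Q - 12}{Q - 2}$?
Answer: $\sqrt{5973} \approx 77.285$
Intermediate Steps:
$u{\left(Q \right)} = Q + \frac{-12 + Q}{-2 + Q}$
$m{\left(B,F \right)} = -15 + B F$ ($m{\left(B,F \right)} = -9 + \left(-6 + B F\right) = -15 + B F$)
$\sqrt{m{\left(339,u{\left(-4 \right)} \right)} + L{\left(-230,-4 - 24 \right)}} = \sqrt{\left(-15 + 339 \frac{-12 + \left(-4\right)^{2} - -4}{-2 - 4}\right) - 230 \left(-4 - 24\right)} = \sqrt{\left(-15 + 339 \frac{-12 + 16 + 4}{-6}\right) - 230 \left(-4 - 24\right)} = \sqrt{\left(-15 + 339 \left(\left(- \frac{1}{6}\right) 8\right)\right) - -6440} = \sqrt{\left(-15 + 339 \left(- \frac{4}{3}\right)\right) + 6440} = \sqrt{\left(-15 - 452\right) + 6440} = \sqrt{-467 + 6440} = \sqrt{5973}$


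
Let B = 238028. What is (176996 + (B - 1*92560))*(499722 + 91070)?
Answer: 190509151488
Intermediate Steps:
(176996 + (B - 1*92560))*(499722 + 91070) = (176996 + (238028 - 1*92560))*(499722 + 91070) = (176996 + (238028 - 92560))*590792 = (176996 + 145468)*590792 = 322464*590792 = 190509151488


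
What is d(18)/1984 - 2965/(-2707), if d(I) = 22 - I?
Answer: 1473347/1342672 ≈ 1.0973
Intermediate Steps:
d(18)/1984 - 2965/(-2707) = (22 - 1*18)/1984 - 2965/(-2707) = (22 - 18)*(1/1984) - 2965*(-1/2707) = 4*(1/1984) + 2965/2707 = 1/496 + 2965/2707 = 1473347/1342672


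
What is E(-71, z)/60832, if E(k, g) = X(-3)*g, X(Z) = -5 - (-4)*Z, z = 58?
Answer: -493/30416 ≈ -0.016209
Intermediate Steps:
X(Z) = -5 + 4*Z
E(k, g) = -17*g (E(k, g) = (-5 + 4*(-3))*g = (-5 - 12)*g = -17*g)
E(-71, z)/60832 = -17*58/60832 = -986*1/60832 = -493/30416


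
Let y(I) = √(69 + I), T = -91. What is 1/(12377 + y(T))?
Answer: 12377/153190151 - I*√22/153190151 ≈ 8.0795e-5 - 3.0618e-8*I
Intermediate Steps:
1/(12377 + y(T)) = 1/(12377 + √(69 - 91)) = 1/(12377 + √(-22)) = 1/(12377 + I*√22)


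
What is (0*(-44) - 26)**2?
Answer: 676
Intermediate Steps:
(0*(-44) - 26)**2 = (0 - 26)**2 = (-26)**2 = 676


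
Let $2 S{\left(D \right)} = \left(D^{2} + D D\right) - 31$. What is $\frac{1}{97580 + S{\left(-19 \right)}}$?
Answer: $\frac{2}{195851} \approx 1.0212 \cdot 10^{-5}$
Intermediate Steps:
$S{\left(D \right)} = - \frac{31}{2} + D^{2}$ ($S{\left(D \right)} = \frac{\left(D^{2} + D D\right) - 31}{2} = \frac{\left(D^{2} + D^{2}\right) - 31}{2} = \frac{2 D^{2} - 31}{2} = \frac{-31 + 2 D^{2}}{2} = - \frac{31}{2} + D^{2}$)
$\frac{1}{97580 + S{\left(-19 \right)}} = \frac{1}{97580 - \left(\frac{31}{2} - \left(-19\right)^{2}\right)} = \frac{1}{97580 + \left(- \frac{31}{2} + 361\right)} = \frac{1}{97580 + \frac{691}{2}} = \frac{1}{\frac{195851}{2}} = \frac{2}{195851}$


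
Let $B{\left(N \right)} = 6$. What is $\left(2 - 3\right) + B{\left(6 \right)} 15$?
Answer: $89$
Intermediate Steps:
$\left(2 - 3\right) + B{\left(6 \right)} 15 = \left(2 - 3\right) + 6 \cdot 15 = \left(2 - 3\right) + 90 = -1 + 90 = 89$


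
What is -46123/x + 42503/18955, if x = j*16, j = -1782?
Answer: 189646091/49131360 ≈ 3.8600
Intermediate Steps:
x = -28512 (x = -1782*16 = -28512)
-46123/x + 42503/18955 = -46123/(-28512) + 42503/18955 = -46123*(-1/28512) + 42503*(1/18955) = 4193/2592 + 42503/18955 = 189646091/49131360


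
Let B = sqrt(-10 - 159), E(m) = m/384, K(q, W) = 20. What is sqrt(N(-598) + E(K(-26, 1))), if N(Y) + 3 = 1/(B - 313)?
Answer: sqrt(-4092811236114 - 183714336*I)/1177656 ≈ 3.8555e-5 - 1.7179*I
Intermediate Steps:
E(m) = m/384 (E(m) = m*(1/384) = m/384)
B = 13*I (B = sqrt(-169) = 13*I ≈ 13.0*I)
N(Y) = -3 + (-313 - 13*I)/98138 (N(Y) = -3 + 1/(13*I - 313) = -3 + 1/(-313 + 13*I) = -3 + (-313 - 13*I)/98138)
sqrt(N(-598) + E(K(-26, 1))) = sqrt((-294727/98138 - 13*I/98138) + (1/384)*20) = sqrt((-294727/98138 - 13*I/98138) + 5/96) = sqrt(-13901551/4710624 - 13*I/98138)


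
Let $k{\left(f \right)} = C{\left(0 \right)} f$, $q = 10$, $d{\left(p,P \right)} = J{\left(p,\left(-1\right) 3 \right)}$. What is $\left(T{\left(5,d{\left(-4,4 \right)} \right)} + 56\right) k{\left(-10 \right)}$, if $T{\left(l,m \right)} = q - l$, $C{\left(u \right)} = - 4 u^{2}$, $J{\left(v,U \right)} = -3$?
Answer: $0$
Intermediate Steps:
$d{\left(p,P \right)} = -3$
$T{\left(l,m \right)} = 10 - l$
$k{\left(f \right)} = 0$ ($k{\left(f \right)} = - 4 \cdot 0^{2} f = \left(-4\right) 0 f = 0 f = 0$)
$\left(T{\left(5,d{\left(-4,4 \right)} \right)} + 56\right) k{\left(-10 \right)} = \left(\left(10 - 5\right) + 56\right) 0 = \left(5 + 56\right) 0 = 61 \cdot 0 = 0$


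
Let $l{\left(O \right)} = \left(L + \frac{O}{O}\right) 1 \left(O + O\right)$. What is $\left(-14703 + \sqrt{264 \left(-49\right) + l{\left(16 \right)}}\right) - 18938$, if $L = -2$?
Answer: $-33641 + 2 i \sqrt{3242} \approx -33641.0 + 113.88 i$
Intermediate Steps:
$l{\left(O \right)} = - 2 O$ ($l{\left(O \right)} = \left(-2 + \frac{O}{O}\right) 1 \left(O + O\right) = \left(-2 + 1\right) 1 \cdot 2 O = - 2 O$)
$\left(-14703 + \sqrt{264 \left(-49\right) + l{\left(16 \right)}}\right) - 18938 = \left(-14703 + \sqrt{264 \left(-49\right) - 32}\right) - 18938 = \left(-14703 + \sqrt{-12936 - 32}\right) - 18938 = \left(-14703 + \sqrt{-12968}\right) - 18938 = \left(-14703 + 2 i \sqrt{3242}\right) - 18938 = -33641 + 2 i \sqrt{3242}$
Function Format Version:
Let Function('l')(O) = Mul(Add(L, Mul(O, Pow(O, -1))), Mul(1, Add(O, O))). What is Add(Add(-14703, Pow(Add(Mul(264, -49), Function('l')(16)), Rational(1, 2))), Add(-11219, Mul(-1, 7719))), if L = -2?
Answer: Add(-33641, Mul(2, I, Pow(3242, Rational(1, 2)))) ≈ Add(-33641., Mul(113.88, I))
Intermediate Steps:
Function('l')(O) = Mul(-2, O) (Function('l')(O) = Mul(Add(-2, Mul(O, Pow(O, -1))), Mul(1, Add(O, O))) = Mul(Add(-2, 1), Mul(1, Mul(2, O))) = Mul(-1, Mul(2, O)) = Mul(-2, O))
Add(Add(-14703, Pow(Add(Mul(264, -49), Function('l')(16)), Rational(1, 2))), Add(-11219, Mul(-1, 7719))) = Add(Add(-14703, Pow(Add(Mul(264, -49), Mul(-2, 16)), Rational(1, 2))), Add(-11219, Mul(-1, 7719))) = Add(Add(-14703, Pow(Add(-12936, -32), Rational(1, 2))), Add(-11219, -7719)) = Add(Add(-14703, Pow(-12968, Rational(1, 2))), -18938) = Add(Add(-14703, Mul(2, I, Pow(3242, Rational(1, 2)))), -18938) = Add(-33641, Mul(2, I, Pow(3242, Rational(1, 2))))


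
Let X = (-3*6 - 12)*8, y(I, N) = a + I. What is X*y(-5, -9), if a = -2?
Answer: 1680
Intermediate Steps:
y(I, N) = -2 + I
X = -240 (X = (-18 - 12)*8 = -30*8 = -240)
X*y(-5, -9) = -240*(-2 - 5) = -240*(-7) = 1680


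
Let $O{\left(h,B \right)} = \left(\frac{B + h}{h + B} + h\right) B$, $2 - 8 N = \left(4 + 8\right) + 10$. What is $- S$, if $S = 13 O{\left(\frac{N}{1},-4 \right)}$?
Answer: $-78$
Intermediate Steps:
$N = - \frac{5}{2}$ ($N = \frac{1}{4} - \frac{\left(4 + 8\right) + 10}{8} = \frac{1}{4} - \frac{12 + 10}{8} = \frac{1}{4} - \frac{11}{4} = - \frac{5}{2} \approx -2.5$)
$O{\left(h,B \right)} = B \left(1 + h\right)$ ($O{\left(h,B \right)} = \left(\frac{B + h}{B + h} + h\right) B = \left(1 + h\right) B = B \left(1 + h\right)$)
$S = 78$ ($S = 13 \left(- 4 \left(1 - \frac{5}{2 \cdot 1}\right)\right) = 13 \left(- 4 \left(1 - \frac{5}{2}\right)\right) = 13 \left(\left(-4\right) \left(- \frac{3}{2}\right)\right) = 13 \cdot 6 = 78$)
$- S = \left(-1\right) 78 = -78$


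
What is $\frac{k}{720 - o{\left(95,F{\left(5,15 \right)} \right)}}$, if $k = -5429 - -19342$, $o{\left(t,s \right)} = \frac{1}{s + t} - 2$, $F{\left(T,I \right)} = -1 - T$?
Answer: $\frac{1238257}{64257} \approx 19.27$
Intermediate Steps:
$o{\left(t,s \right)} = -2 + \frac{1}{s + t}$ ($o{\left(t,s \right)} = \frac{1}{s + t} - 2 = -2 + \frac{1}{s + t}$)
$k = 13913$ ($k = -5429 + 19342 = 13913$)
$\frac{k}{720 - o{\left(95,F{\left(5,15 \right)} \right)}} = \frac{13913}{720 - \frac{1 - 2 \left(-1 - 5\right) - 190}{\left(-1 - 5\right) + 95}} = \frac{13913}{720 - \frac{1 - -12 - 190}{-6 + 95}} = \frac{13913}{720 - \frac{1 + 12 - 190}{89}} = \frac{13913}{720 - \frac{1}{89} \left(-177\right)} = \frac{13913}{720 - - \frac{177}{89}} = \frac{13913}{720 + \frac{177}{89}} = \frac{13913}{\frac{64257}{89}} = 13913 \cdot \frac{89}{64257} = \frac{1238257}{64257}$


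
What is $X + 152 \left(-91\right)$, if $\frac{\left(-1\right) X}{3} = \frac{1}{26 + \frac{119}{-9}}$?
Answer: $- \frac{1590707}{115} \approx -13832.0$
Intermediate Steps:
$X = - \frac{27}{115}$ ($X = - \frac{3}{26 + \frac{119}{-9}} = - \frac{3}{26 + 119 \left(- \frac{1}{9}\right)} = - \frac{3}{26 - \frac{119}{9}} = - \frac{3}{\frac{115}{9}} = \left(-3\right) \frac{9}{115} = - \frac{27}{115} \approx -0.23478$)
$X + 152 \left(-91\right) = - \frac{27}{115} + 152 \left(-91\right) = - \frac{27}{115} - 13832 = - \frac{1590707}{115}$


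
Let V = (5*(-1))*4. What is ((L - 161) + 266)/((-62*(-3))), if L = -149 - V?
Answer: -4/31 ≈ -0.12903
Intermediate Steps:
V = -20 (V = -5*4 = -20)
L = -129 (L = -149 - 1*(-20) = -149 + 20 = -129)
((L - 161) + 266)/((-62*(-3))) = ((-129 - 161) + 266)/((-62*(-3))) = (-290 + 266)/186 = -24*1/186 = -4/31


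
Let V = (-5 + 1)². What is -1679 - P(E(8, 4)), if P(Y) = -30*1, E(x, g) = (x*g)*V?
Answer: -1649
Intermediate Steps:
V = 16 (V = (-4)² = 16)
E(x, g) = 16*g*x (E(x, g) = (x*g)*16 = (g*x)*16 = 16*g*x)
P(Y) = -30
-1679 - P(E(8, 4)) = -1679 - 1*(-30) = -1679 + 30 = -1649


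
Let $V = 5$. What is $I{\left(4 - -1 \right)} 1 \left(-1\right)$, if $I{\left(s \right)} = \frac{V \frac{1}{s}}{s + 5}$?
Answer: $- \frac{1}{10} \approx -0.1$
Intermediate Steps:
$I{\left(s \right)} = \frac{5}{s \left(5 + s\right)}$ ($I{\left(s \right)} = \frac{5 \frac{1}{s}}{s + 5} = \frac{5 \frac{1}{s}}{5 + s} = \frac{5}{s \left(5 + s\right)}$)
$I{\left(4 - -1 \right)} 1 \left(-1\right) = \frac{5}{\left(4 - -1\right) \left(5 + \left(4 - -1\right)\right)} 1 \left(-1\right) = \frac{5}{\left(4 + 1\right) \left(5 + \left(4 + 1\right)\right)} 1 \left(-1\right) = \frac{5}{5 \left(5 + 5\right)} 1 \left(-1\right) = 5 \cdot \frac{1}{5} \cdot \frac{1}{10} \cdot 1 \left(-1\right) = \frac{1}{10} \cdot 1 \left(-1\right) = \frac{1}{10} \left(-1\right) = - \frac{1}{10}$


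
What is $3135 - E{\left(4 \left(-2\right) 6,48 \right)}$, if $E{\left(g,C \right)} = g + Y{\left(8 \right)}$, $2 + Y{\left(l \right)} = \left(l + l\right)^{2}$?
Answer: $2929$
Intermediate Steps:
$Y{\left(l \right)} = -2 + 4 l^{2}$ ($Y{\left(l \right)} = -2 + \left(l + l\right)^{2} = -2 + \left(2 l\right)^{2} = -2 + 4 l^{2}$)
$E{\left(g,C \right)} = 254 + g$ ($E{\left(g,C \right)} = g - \left(2 - 4 \cdot 8^{2}\right) = g + \left(-2 + 4 \cdot 64\right) = g + \left(-2 + 256\right) = g + 254 = 254 + g$)
$3135 - E{\left(4 \left(-2\right) 6,48 \right)} = 3135 - \left(254 + 4 \left(-2\right) 6\right) = 3135 - \left(254 - 48\right) = 3135 - 206 = 2929$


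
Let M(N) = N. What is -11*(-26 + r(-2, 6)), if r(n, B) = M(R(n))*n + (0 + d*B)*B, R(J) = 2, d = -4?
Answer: 1914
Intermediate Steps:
r(n, B) = -4*B² + 2*n (r(n, B) = 2*n + (0 - 4*B)*B = 2*n + (-4*B)*B = 2*n - 4*B² = -4*B² + 2*n)
-11*(-26 + r(-2, 6)) = -11*(-26 + (-4*6² + 2*(-2))) = -11*(-26 + (-4*36 - 4)) = -11*(-26 + (-144 - 4)) = -11*(-26 - 148) = -11*(-174) = 1914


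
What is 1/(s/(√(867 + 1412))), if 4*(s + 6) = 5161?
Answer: 4*√2279/5137 ≈ 0.037173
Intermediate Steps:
s = 5137/4 (s = -6 + (¼)*5161 = -6 + 5161/4 = 5137/4 ≈ 1284.3)
1/(s/(√(867 + 1412))) = 1/(5137/(4*(√(867 + 1412)))) = 1/(5137/(4*(√2279))) = 1/(5137*(√2279/2279)/4) = 1/(5137*√2279/9116) = 4*√2279/5137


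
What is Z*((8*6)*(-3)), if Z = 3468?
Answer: -499392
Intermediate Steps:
Z*((8*6)*(-3)) = 3468*((8*6)*(-3)) = 3468*(48*(-3)) = 3468*(-144) = -499392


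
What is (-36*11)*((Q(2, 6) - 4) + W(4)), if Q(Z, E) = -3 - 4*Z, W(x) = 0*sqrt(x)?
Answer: 5940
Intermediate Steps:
W(x) = 0
(-36*11)*((Q(2, 6) - 4) + W(4)) = (-36*11)*(((-3 - 4*2) - 4) + 0) = -396*(((-3 - 8) - 4) + 0) = -396*((-11 - 4) + 0) = -396*(-15 + 0) = -396*(-15) = 5940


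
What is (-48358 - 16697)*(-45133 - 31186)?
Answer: 4964932545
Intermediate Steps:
(-48358 - 16697)*(-45133 - 31186) = -65055*(-76319) = 4964932545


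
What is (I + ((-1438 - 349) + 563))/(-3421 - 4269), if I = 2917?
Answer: -1693/7690 ≈ -0.22016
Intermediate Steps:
(I + ((-1438 - 349) + 563))/(-3421 - 4269) = (2917 + ((-1438 - 349) + 563))/(-3421 - 4269) = (2917 + (-1787 + 563))/(-7690) = (2917 - 1224)*(-1/7690) = 1693*(-1/7690) = -1693/7690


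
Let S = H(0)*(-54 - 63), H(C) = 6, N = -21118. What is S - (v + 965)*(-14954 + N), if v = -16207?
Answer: -549810126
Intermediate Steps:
S = -702 (S = 6*(-54 - 63) = 6*(-117) = -702)
S - (v + 965)*(-14954 + N) = -702 - (-16207 + 965)*(-14954 - 21118) = -702 - (-15242)*(-36072) = -702 - 1*549809424 = -702 - 549809424 = -549810126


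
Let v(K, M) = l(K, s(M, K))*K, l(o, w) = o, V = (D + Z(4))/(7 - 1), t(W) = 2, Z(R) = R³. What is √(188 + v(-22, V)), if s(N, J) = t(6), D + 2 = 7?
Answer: 4*√42 ≈ 25.923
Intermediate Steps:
D = 5 (D = -2 + 7 = 5)
V = 23/2 (V = (5 + 4³)/(7 - 1) = (5 + 64)/6 = 69*(⅙) = 23/2 ≈ 11.500)
s(N, J) = 2
v(K, M) = K² (v(K, M) = K*K = K²)
√(188 + v(-22, V)) = √(188 + (-22)²) = √(188 + 484) = √672 = 4*√42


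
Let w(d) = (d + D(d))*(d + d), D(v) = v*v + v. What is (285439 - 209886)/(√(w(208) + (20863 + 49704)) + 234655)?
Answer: 17728889215/55044727578 - 75553*√18241447/55044727578 ≈ 0.31622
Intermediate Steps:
D(v) = v + v² (D(v) = v² + v = v + v²)
w(d) = 2*d*(d + d*(1 + d)) (w(d) = (d + d*(1 + d))*(d + d) = (d + d*(1 + d))*(2*d) = 2*d*(d + d*(1 + d)))
(285439 - 209886)/(√(w(208) + (20863 + 49704)) + 234655) = (285439 - 209886)/(√(2*208²*(2 + 208) + (20863 + 49704)) + 234655) = 75553/(√(2*43264*210 + 70567) + 234655) = 75553/(√(18170880 + 70567) + 234655) = 75553/(√18241447 + 234655) = 75553/(234655 + √18241447)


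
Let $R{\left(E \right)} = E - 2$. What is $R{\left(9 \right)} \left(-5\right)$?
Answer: $-35$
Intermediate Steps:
$R{\left(E \right)} = -2 + E$
$R{\left(9 \right)} \left(-5\right) = \left(-2 + 9\right) \left(-5\right) = 7 \left(-5\right) = -35$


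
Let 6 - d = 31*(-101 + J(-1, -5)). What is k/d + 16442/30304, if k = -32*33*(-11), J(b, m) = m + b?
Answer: 203324015/50350096 ≈ 4.0382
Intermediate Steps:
J(b, m) = b + m
k = 11616 (k = -1056*(-11) = 11616)
d = 3323 (d = 6 - 31*(-101 + (-1 - 5)) = 6 - 31*(-101 - 6) = 6 - 31*(-107) = 6 - 1*(-3317) = 6 + 3317 = 3323)
k/d + 16442/30304 = 11616/3323 + 16442/30304 = 11616*(1/3323) + 16442*(1/30304) = 11616/3323 + 8221/15152 = 203324015/50350096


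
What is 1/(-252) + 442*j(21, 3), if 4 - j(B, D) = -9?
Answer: 1447991/252 ≈ 5746.0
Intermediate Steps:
j(B, D) = 13 (j(B, D) = 4 - 1*(-9) = 4 + 9 = 13)
1/(-252) + 442*j(21, 3) = 1/(-252) + 442*13 = -1/252 + 5746 = 1447991/252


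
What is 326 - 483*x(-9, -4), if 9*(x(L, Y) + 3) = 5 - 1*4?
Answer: 5164/3 ≈ 1721.3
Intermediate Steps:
x(L, Y) = -26/9 (x(L, Y) = -3 + (5 - 1*4)/9 = -3 + (5 - 4)/9 = -3 + (⅑)*1 = -3 + ⅑ = -26/9)
326 - 483*x(-9, -4) = 326 - 483*(-26/9) = 326 + 4186/3 = 5164/3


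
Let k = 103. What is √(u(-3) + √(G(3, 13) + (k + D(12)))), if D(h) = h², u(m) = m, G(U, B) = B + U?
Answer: √(-3 + √263) ≈ 3.6356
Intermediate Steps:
√(u(-3) + √(G(3, 13) + (k + D(12)))) = √(-3 + √((13 + 3) + (103 + 12²))) = √(-3 + √(16 + (103 + 144))) = √(-3 + √(16 + 247)) = √(-3 + √263)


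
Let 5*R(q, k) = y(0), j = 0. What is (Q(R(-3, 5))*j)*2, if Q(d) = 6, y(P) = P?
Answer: 0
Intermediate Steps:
R(q, k) = 0 (R(q, k) = (⅕)*0 = 0)
(Q(R(-3, 5))*j)*2 = (6*0)*2 = 0*2 = 0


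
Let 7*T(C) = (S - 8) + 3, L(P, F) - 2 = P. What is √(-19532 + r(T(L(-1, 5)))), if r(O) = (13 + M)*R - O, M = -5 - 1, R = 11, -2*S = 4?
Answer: I*√19454 ≈ 139.48*I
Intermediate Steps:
S = -2 (S = -½*4 = -2)
L(P, F) = 2 + P
M = -6
T(C) = -1 (T(C) = ((-2 - 8) + 3)/7 = (-10 + 3)/7 = (⅐)*(-7) = -1)
r(O) = 77 - O (r(O) = (13 - 6)*11 - O = 7*11 - O = 77 - O)
√(-19532 + r(T(L(-1, 5)))) = √(-19532 + (77 - 1*(-1))) = √(-19532 + (77 + 1)) = √(-19532 + 78) = √(-19454) = I*√19454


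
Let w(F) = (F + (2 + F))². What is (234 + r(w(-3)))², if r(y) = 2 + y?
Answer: 63504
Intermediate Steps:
w(F) = (2 + 2*F)²
(234 + r(w(-3)))² = (234 + (2 + 4*(1 - 3)²))² = (234 + (2 + 4*(-2)²))² = (234 + (2 + 4*4))² = (234 + (2 + 16))² = (234 + 18)² = 252² = 63504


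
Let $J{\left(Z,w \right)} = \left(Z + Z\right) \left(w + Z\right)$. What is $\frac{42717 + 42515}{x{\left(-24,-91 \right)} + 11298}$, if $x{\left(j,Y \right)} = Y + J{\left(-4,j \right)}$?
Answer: $\frac{12176}{1633} \approx 7.4562$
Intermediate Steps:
$J{\left(Z,w \right)} = 2 Z \left(Z + w\right)$
$x{\left(j,Y \right)} = 32 + Y - 8 j$ ($x{\left(j,Y \right)} = Y + 2 \left(-4\right) \left(-4 + j\right) = Y - \left(-32 + 8 j\right) = 32 + Y - 8 j$)
$\frac{42717 + 42515}{x{\left(-24,-91 \right)} + 11298} = \frac{42717 + 42515}{\left(32 - 91 - -192\right) + 11298} = \frac{85232}{\left(32 - 91 + 192\right) + 11298} = \frac{85232}{133 + 11298} = \frac{85232}{11431} = 85232 \cdot \frac{1}{11431} = \frac{12176}{1633}$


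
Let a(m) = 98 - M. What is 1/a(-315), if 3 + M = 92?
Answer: ⅑ ≈ 0.11111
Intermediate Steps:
M = 89 (M = -3 + 92 = 89)
a(m) = 9 (a(m) = 98 - 1*89 = 98 - 89 = 9)
1/a(-315) = 1/9 = ⅑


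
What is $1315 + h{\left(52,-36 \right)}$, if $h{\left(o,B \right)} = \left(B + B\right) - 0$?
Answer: $1243$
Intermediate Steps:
$h{\left(o,B \right)} = 2 B$ ($h{\left(o,B \right)} = 2 B + 0 = 2 B$)
$1315 + h{\left(52,-36 \right)} = 1315 + 2 \left(-36\right) = 1315 - 72 = 1243$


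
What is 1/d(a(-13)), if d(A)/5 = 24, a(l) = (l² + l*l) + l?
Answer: 1/120 ≈ 0.0083333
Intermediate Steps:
a(l) = l + 2*l² (a(l) = (l² + l²) + l = 2*l² + l = l + 2*l²)
d(A) = 120 (d(A) = 5*24 = 120)
1/d(a(-13)) = 1/120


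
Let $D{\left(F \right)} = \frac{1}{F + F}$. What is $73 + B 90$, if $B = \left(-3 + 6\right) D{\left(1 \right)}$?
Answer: $208$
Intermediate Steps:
$D{\left(F \right)} = \frac{1}{2 F}$
$B = \frac{3}{2}$ ($B = \left(-3 + 6\right) \frac{1}{2 \cdot 1} = 3 \cdot \frac{1}{2} \cdot 1 = 3 \cdot \frac{1}{2} = \frac{3}{2} \approx 1.5$)
$73 + B 90 = 73 + \frac{3}{2} \cdot 90 = 73 + 135 = 208$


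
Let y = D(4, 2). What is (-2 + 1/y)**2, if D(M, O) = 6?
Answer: 121/36 ≈ 3.3611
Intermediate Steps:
y = 6
(-2 + 1/y)**2 = (-2 + 1/6)**2 = (-11/6)**2 = 121/36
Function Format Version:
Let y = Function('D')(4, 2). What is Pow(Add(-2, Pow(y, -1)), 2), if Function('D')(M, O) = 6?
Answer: Rational(121, 36) ≈ 3.3611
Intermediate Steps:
y = 6
Pow(Add(-2, Pow(y, -1)), 2) = Pow(Add(-2, Pow(6, -1)), 2) = Pow(Add(-2, Rational(1, 6)), 2) = Pow(Rational(-11, 6), 2) = Rational(121, 36)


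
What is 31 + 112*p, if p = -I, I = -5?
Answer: 591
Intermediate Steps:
p = 5 (p = -1*(-5) = 5)
31 + 112*p = 31 + 112*5 = 31 + 560 = 591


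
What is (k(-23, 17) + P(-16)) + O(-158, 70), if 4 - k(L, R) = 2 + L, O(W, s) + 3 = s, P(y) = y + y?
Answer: 60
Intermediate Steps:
P(y) = 2*y
O(W, s) = -3 + s
k(L, R) = 2 - L (k(L, R) = 4 - (2 + L) = 4 + (-2 - L) = 2 - L)
(k(-23, 17) + P(-16)) + O(-158, 70) = ((2 - 1*(-23)) + 2*(-16)) + (-3 + 70) = ((2 + 23) - 32) + 67 = (25 - 32) + 67 = -7 + 67 = 60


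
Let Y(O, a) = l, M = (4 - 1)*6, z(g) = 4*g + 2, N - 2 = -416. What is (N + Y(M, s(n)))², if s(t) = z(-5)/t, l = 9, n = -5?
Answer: 164025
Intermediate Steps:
N = -414 (N = 2 - 416 = -414)
z(g) = 2 + 4*g
M = 18 (M = 3*6 = 18)
s(t) = -18/t (s(t) = (2 + 4*(-5))/t = (2 - 20)/t = -18/t)
Y(O, a) = 9
(N + Y(M, s(n)))² = (-414 + 9)² = (-405)² = 164025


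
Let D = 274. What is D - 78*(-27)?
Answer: 2380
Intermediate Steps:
D - 78*(-27) = 274 - 78*(-27) = 274 + 2106 = 2380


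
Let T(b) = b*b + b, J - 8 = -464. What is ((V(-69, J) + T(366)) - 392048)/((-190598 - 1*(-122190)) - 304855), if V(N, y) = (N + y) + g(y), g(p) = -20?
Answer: 258271/373263 ≈ 0.69193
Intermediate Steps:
J = -456 (J = 8 - 464 = -456)
T(b) = b + b² (T(b) = b² + b = b + b²)
V(N, y) = -20 + N + y (V(N, y) = (N + y) - 20 = -20 + N + y)
((V(-69, J) + T(366)) - 392048)/((-190598 - 1*(-122190)) - 304855) = (((-20 - 69 - 456) + 366*(1 + 366)) - 392048)/((-190598 - 1*(-122190)) - 304855) = ((-545 + 366*367) - 392048)/((-190598 + 122190) - 304855) = ((-545 + 134322) - 392048)/(-68408 - 304855) = (133777 - 392048)/(-373263) = -258271*(-1/373263) = 258271/373263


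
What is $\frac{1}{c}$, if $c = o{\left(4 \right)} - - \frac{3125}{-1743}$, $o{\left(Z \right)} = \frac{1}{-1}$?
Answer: $- \frac{1743}{4868} \approx -0.35805$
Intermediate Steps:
$o{\left(Z \right)} = -1$
$c = - \frac{4868}{1743}$ ($c = -1 - - \frac{3125}{-1743} = -1 - \left(-3125\right) \left(- \frac{1}{1743}\right) = -1 - \frac{3125}{1743} = - \frac{4868}{1743} \approx -2.7929$)
$\frac{1}{c} = \frac{1}{- \frac{4868}{1743}} = - \frac{1743}{4868}$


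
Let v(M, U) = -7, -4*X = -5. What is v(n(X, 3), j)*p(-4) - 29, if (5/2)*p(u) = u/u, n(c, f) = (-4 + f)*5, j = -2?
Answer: -159/5 ≈ -31.800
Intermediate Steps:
X = 5/4 (X = -¼*(-5) = 5/4 ≈ 1.2500)
n(c, f) = -20 + 5*f
p(u) = ⅖ (p(u) = 2*(u/u)/5 = (⅖)*1 = ⅖)
v(n(X, 3), j)*p(-4) - 29 = -7*⅖ - 29 = -14/5 - 29 = -159/5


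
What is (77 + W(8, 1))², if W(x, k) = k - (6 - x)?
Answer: 6400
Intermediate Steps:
W(x, k) = -6 + k + x (W(x, k) = k + (-6 + x) = -6 + k + x)
(77 + W(8, 1))² = (77 + (-6 + 1 + 8))² = (77 + 3)² = 80² = 6400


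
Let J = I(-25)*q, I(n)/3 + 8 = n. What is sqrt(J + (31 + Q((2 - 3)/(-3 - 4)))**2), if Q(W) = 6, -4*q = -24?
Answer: 5*sqrt(31) ≈ 27.839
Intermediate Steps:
q = 6 (q = -1/4*(-24) = 6)
I(n) = -24 + 3*n
J = -594 (J = (-24 + 3*(-25))*6 = (-24 - 75)*6 = -99*6 = -594)
sqrt(J + (31 + Q((2 - 3)/(-3 - 4)))**2) = sqrt(-594 + (31 + 6)**2) = sqrt(-594 + 37**2) = sqrt(-594 + 1369) = sqrt(775) = 5*sqrt(31)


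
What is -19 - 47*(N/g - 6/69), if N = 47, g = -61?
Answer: 29884/1403 ≈ 21.300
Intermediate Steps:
-19 - 47*(N/g - 6/69) = -19 - 47*(47/(-61) - 6/69) = -19 - 47*(47*(-1/61) - 6*1/69) = -19 - 47*(-47/61 - 2/23) = -19 - 47*(-1203/1403) = -19 + 56541/1403 = 29884/1403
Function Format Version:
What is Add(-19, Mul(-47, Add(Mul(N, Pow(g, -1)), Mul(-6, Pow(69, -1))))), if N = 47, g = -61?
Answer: Rational(29884, 1403) ≈ 21.300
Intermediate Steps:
Add(-19, Mul(-47, Add(Mul(N, Pow(g, -1)), Mul(-6, Pow(69, -1))))) = Add(-19, Mul(-47, Add(Mul(47, Pow(-61, -1)), Mul(-6, Pow(69, -1))))) = Add(-19, Mul(-47, Add(Mul(47, Rational(-1, 61)), Mul(-6, Rational(1, 69))))) = Add(-19, Mul(-47, Add(Rational(-47, 61), Rational(-2, 23)))) = Add(-19, Mul(-47, Rational(-1203, 1403))) = Add(-19, Rational(56541, 1403)) = Rational(29884, 1403)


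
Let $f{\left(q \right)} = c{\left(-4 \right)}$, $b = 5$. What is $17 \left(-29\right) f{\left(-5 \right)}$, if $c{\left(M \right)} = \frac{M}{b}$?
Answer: $\frac{1972}{5} \approx 394.4$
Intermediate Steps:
$c{\left(M \right)} = \frac{M}{5}$
$f{\left(q \right)} = - \frac{4}{5}$ ($f{\left(q \right)} = \frac{1}{5} \left(-4\right) = - \frac{4}{5}$)
$17 \left(-29\right) f{\left(-5 \right)} = 17 \left(-29\right) \left(- \frac{4}{5}\right) = \left(-493\right) \left(- \frac{4}{5}\right) = \frac{1972}{5}$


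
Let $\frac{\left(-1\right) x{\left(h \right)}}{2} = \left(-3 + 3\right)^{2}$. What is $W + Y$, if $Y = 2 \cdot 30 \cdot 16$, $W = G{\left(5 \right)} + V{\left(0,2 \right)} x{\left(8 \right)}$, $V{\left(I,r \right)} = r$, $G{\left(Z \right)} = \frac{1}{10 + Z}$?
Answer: $\frac{14401}{15} \approx 960.07$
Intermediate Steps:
$x{\left(h \right)} = 0$ ($x{\left(h \right)} = - 2 \left(-3 + 3\right)^{2} = - 2 \cdot 0^{2} = \left(-2\right) 0 = 0$)
$W = \frac{1}{15}$ ($W = \frac{1}{10 + 5} + 2 \cdot 0 = \frac{1}{15} + 0 = \frac{1}{15} \approx 0.066667$)
$Y = 960$ ($Y = 60 \cdot 16 = 960$)
$W + Y = \frac{1}{15} + 960 = \frac{14401}{15}$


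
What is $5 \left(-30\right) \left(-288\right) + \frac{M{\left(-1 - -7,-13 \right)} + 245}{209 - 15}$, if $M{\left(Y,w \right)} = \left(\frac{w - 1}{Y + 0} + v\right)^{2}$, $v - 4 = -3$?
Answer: $\frac{75429421}{1746} \approx 43201.0$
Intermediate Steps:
$v = 1$ ($v = 4 - 3 = 1$)
$M{\left(Y,w \right)} = \left(1 + \frac{-1 + w}{Y}\right)^{2}$ ($M{\left(Y,w \right)} = \left(\frac{w - 1}{Y + 0} + 1\right)^{2} = \left(\frac{-1 + w}{Y} + 1\right)^{2} = \left(1 + \frac{-1 + w}{Y}\right)^{2}$)
$5 \left(-30\right) \left(-288\right) + \frac{M{\left(-1 - -7,-13 \right)} + 245}{209 - 15} = 5 \left(-30\right) \left(-288\right) + \frac{\frac{\left(-1 - -6 - 13\right)^{2}}{\left(-1 - -7\right)^{2}} + 245}{209 - 15} = \left(-150\right) \left(-288\right) + \frac{\frac{\left(-1 + \left(-1 + 7\right) - 13\right)^{2}}{\left(-1 + 7\right)^{2}} + 245}{194} = 43200 + \left(\frac{\left(-1 + 6 - 13\right)^{2}}{36} + 245\right) \frac{1}{194} = 43200 + \left(\frac{\left(-8\right)^{2}}{36} + 245\right) \frac{1}{194} = 43200 + \left(\frac{1}{36} \cdot 64 + 245\right) \frac{1}{194} = 43200 + \left(\frac{16}{9} + 245\right) \frac{1}{194} = 43200 + \frac{2221}{9} \cdot \frac{1}{194} = 43200 + \frac{2221}{1746} = \frac{75429421}{1746}$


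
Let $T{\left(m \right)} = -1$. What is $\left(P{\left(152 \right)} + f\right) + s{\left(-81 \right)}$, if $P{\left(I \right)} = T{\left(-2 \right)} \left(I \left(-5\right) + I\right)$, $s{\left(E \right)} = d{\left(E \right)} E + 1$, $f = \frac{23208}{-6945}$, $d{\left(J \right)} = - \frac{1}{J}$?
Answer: $\frac{1399784}{2315} \approx 604.66$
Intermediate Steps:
$f = - \frac{7736}{2315}$ ($f = 23208 \left(- \frac{1}{6945}\right) = - \frac{7736}{2315} \approx -3.3417$)
$s{\left(E \right)} = 0$ ($s{\left(E \right)} = - \frac{1}{E} E + 1 = -1 + 1 = 0$)
$P{\left(I \right)} = 4 I$ ($P{\left(I \right)} = - (I \left(-5\right) + I) = - (- 5 I + I) = - \left(-4\right) I = 4 I$)
$\left(P{\left(152 \right)} + f\right) + s{\left(-81 \right)} = \left(4 \cdot 152 - \frac{7736}{2315}\right) + 0 = \left(608 - \frac{7736}{2315}\right) + 0 = \frac{1399784}{2315} + 0 = \frac{1399784}{2315}$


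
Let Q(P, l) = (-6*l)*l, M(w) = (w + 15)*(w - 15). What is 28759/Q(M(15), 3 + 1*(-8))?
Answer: -28759/150 ≈ -191.73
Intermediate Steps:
M(w) = (-15 + w)*(15 + w) (M(w) = (15 + w)*(-15 + w) = (-15 + w)*(15 + w))
Q(P, l) = -6*l²
28759/Q(M(15), 3 + 1*(-8)) = 28759/((-6*(3 + 1*(-8))²)) = 28759/((-6*(3 - 8)²)) = 28759/((-6*(-5)²)) = 28759/((-6*25)) = 28759/(-150) = 28759*(-1/150) = -28759/150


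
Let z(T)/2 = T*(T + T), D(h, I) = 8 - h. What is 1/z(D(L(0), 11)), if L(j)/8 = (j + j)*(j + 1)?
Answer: 1/256 ≈ 0.0039063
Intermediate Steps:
L(j) = 16*j*(1 + j) (L(j) = 8*((j + j)*(j + 1)) = 8*((2*j)*(1 + j)) = 8*(2*j*(1 + j)) = 16*j*(1 + j))
z(T) = 4*T² (z(T) = 2*(T*(T + T)) = 2*(T*(2*T)) = 2*(2*T²) = 4*T²)
1/z(D(L(0), 11)) = 1/(4*(8 - 16*0*(1 + 0))²) = 1/(4*(8 - 16*0)²) = 1/(4*(8 - 1*0)²) = 1/(4*(8 + 0)²) = 1/(4*8²) = 1/(4*64) = 1/256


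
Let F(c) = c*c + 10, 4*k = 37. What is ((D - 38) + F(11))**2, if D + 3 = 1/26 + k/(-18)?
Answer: 7021602025/876096 ≈ 8014.6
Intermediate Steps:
k = 37/4 (k = (1/4)*37 = 37/4 ≈ 9.2500)
D = -3253/936 (D = -3 + (1/26 + (37/4)/(-18)) = -3 + (1*(1/26) + (37/4)*(-1/18)) = -3 + (1/26 - 37/72) = -3 - 445/936 = -3253/936 ≈ -3.4754)
F(c) = 10 + c**2 (F(c) = c**2 + 10 = 10 + c**2)
((D - 38) + F(11))**2 = ((-3253/936 - 38) + (10 + 11**2))**2 = (-38821/936 + (10 + 121))**2 = (-38821/936 + 131)**2 = (83795/936)**2 = 7021602025/876096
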